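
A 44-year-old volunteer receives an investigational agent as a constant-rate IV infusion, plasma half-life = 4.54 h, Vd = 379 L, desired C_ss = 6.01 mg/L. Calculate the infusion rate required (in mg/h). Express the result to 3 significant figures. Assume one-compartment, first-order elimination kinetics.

348 mg/h

k = ln2 / t½ = 0.693147 / 4.54 = 0.1527 h⁻¹
CL = k × Vd = 0.1527 × 379 = 57.87 L/h
At steady state, infusion rate R₀ = Css × CL = 6.01 × 57.87 = 347.8 mg/h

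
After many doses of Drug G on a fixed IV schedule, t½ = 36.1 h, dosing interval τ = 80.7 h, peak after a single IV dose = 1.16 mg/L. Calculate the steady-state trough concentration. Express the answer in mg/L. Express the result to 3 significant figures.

0.313 mg/L

k = ln2 / t½ = 0.693147 / 36.1 = 0.01920 h⁻¹
e^(−kτ) = e^(−0.01920 × 80.7) = 0.2124
Accumulation ratio R = 1 / (1 − e^(−kτ)) = 1 / (1 − 0.2124) = 1.270
Steady-state trough = C₀ × R × e^(−kτ) = 1.16 × 1.270 × 0.2124 = 0.3129 mg/L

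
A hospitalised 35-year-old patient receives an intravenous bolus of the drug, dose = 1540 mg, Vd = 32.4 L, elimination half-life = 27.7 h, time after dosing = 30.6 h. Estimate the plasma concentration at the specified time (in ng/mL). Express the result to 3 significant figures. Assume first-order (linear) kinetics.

22100 ng/mL

C₀ = Dose / Vd = 1540 / 32.4 = 47.53 mg/L
k = ln2 / t½ = 0.693147 / 27.7 = 0.02502 h⁻¹
C = C₀ · e^(−k·t) = 47.53 × e^(−0.02502 × 30.6)
  = 47.53 × 0.4650 = 22.10 mg/L
Convert: 22.10 mg/L × 1000 = 22100 ng/mL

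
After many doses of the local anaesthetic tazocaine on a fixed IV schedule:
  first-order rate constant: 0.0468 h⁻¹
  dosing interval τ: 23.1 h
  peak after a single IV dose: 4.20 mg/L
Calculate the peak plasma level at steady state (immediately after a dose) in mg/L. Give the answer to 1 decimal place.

e^(−kτ) = e^(−0.04680 × 23.1) = 0.3392
Accumulation ratio R = 1 / (1 − e^(−kτ)) = 1 / (1 − 0.3392) = 1.513
Steady-state peak = C₀ × R = 4.20 × 1.513 = 6.355 mg/L

6.4 mg/L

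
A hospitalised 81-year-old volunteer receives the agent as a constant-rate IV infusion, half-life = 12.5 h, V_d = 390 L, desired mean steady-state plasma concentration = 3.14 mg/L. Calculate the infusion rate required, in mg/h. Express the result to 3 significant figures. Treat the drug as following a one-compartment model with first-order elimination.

67.9 mg/h

k = ln2 / t½ = 0.693147 / 12.5 = 0.05545 h⁻¹
CL = k × Vd = 0.05545 × 390 = 21.63 L/h
At steady state, infusion rate R₀ = Css × CL = 3.14 × 21.63 = 67.92 mg/h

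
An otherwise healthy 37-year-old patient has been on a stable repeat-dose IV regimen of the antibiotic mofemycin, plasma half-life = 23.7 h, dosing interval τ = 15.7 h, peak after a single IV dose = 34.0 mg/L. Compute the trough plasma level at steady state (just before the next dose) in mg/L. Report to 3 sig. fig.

k = ln2 / t½ = 0.693147 / 23.7 = 0.02925 h⁻¹
e^(−kτ) = e^(−0.02925 × 15.7) = 0.6318
Accumulation ratio R = 1 / (1 − e^(−kτ)) = 1 / (1 − 0.6318) = 2.716
Steady-state trough = C₀ × R × e^(−kτ) = 34.0 × 2.716 × 0.6318 = 58.34 mg/L

58.3 mg/L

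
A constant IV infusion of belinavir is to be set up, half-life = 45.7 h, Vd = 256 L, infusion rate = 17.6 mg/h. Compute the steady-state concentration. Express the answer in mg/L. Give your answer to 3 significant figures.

k = ln2 / t½ = 0.693147 / 45.7 = 0.01517 h⁻¹
CL = k × Vd = 0.01517 × 256 = 3.884 L/h
At steady state Css = R₀ / CL = 17.6 / 3.884 = 4.531 mg/L

4.53 mg/L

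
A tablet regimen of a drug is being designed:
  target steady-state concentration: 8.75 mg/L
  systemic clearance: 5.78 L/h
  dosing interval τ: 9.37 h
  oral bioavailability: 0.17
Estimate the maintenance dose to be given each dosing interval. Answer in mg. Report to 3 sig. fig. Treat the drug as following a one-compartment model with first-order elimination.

2790 mg

At steady state, F × (Dose/τ) = Css × CL.
Dose = Css × CL × τ / F = 8.75 × 5.780 × 9.37 / 0.17 = 2788 mg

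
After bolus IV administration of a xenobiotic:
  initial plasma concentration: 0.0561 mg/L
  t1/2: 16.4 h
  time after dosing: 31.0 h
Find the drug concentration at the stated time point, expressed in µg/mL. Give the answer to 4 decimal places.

k = ln2 / t½ = 0.693147 / 16.4 = 0.04227 h⁻¹
C = C₀ · e^(−k·t) = 0.05610 × e^(−0.04227 × 31.0)
  = 0.05610 × 0.2697 = 0.01513 mg/L
(0.01513 mg/L = 0.01513 µg/mL)

0.0151 µg/mL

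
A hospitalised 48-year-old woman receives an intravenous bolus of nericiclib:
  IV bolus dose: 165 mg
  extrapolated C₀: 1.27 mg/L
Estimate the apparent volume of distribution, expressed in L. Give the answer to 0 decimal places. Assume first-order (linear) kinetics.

130 L

Vd = Dose / C₀ = 165.0 / 1.27 = 129.9 L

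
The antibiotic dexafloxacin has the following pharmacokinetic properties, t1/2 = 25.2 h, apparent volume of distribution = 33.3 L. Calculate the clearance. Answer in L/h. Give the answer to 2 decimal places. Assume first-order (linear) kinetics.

k = ln2 / t½ = 0.693147 / 25.2 = 0.02751 h⁻¹
CL = k × Vd = 0.02751 × 33.3 = 0.9161 L/h

0.92 L/h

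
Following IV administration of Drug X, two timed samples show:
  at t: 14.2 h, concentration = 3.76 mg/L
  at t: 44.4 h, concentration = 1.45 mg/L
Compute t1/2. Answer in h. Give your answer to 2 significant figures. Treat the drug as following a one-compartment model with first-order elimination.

22 h

k = ln(C₁/C₂) / (t₂ − t₁) = ln(3.76/1.45) / (44.4 − 14.2)
  = 0.9529 / 30.20 = 0.03155 h⁻¹
t½ = ln2 / k = 0.693147 / 0.03155 = 21.97 h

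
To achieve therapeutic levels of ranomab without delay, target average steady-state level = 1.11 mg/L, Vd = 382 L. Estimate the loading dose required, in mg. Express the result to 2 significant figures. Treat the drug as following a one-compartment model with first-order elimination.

420 mg

LD = Css × Vd = 1.11 × 382 = 424.0 mg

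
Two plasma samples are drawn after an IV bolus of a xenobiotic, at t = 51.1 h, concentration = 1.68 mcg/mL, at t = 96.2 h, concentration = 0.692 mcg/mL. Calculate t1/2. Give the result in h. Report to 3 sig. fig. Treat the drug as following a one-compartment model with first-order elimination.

k = ln(C₁/C₂) / (t₂ − t₁) = ln(1.68/0.692) / (96.2 − 51.1)
  = 0.8870 / 45.10 = 0.01967 h⁻¹
t½ = ln2 / k = 0.693147 / 0.01967 = 35.24 h

35.2 h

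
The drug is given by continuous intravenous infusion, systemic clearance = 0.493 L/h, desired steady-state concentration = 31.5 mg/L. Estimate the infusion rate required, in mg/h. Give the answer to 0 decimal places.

At steady state, infusion rate R₀ = Css × CL = 31.5 × 0.4930 = 15.53 mg/h

16 mg/h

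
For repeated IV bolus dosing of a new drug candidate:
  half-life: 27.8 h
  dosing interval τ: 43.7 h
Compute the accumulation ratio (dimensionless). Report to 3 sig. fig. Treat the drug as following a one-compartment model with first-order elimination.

k = ln2 / t½ = 0.693147 / 27.8 = 0.02493 h⁻¹
e^(−kτ) = e^(−0.02493 × 43.7) = 0.3364
Accumulation ratio R = 1 / (1 − e^(−kτ)) = 1 / (1 − 0.3364) = 1.507

1.51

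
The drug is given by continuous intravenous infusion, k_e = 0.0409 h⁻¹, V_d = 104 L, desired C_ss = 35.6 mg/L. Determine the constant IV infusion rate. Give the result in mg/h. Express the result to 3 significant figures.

151 mg/h

CL = k × Vd = 0.04090 × 104 = 4.254 L/h
At steady state, infusion rate R₀ = Css × CL = 35.6 × 4.254 = 151.4 mg/h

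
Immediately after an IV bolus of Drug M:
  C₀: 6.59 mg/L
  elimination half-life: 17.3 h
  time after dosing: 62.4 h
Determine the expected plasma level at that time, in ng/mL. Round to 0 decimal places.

541 ng/mL

k = ln2 / t½ = 0.693147 / 17.3 = 0.04007 h⁻¹
C = C₀ · e^(−k·t) = 6.590 × e^(−0.04007 × 62.4)
  = 6.590 × 0.08205 = 0.5407 mg/L
Convert: 0.5407 mg/L × 1000 = 540.7 ng/mL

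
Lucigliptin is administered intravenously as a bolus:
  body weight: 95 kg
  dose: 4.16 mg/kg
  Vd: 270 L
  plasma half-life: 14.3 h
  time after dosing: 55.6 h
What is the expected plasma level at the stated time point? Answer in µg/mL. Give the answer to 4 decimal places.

Total dose = 4.16 × 95 = 395.2 mg
C₀ = Dose / Vd = 395.2 / 270 = 1.464 mg/L
k = ln2 / t½ = 0.693147 / 14.3 = 0.04847 h⁻¹
C = C₀ · e^(−k·t) = 1.464 × e^(−0.04847 × 55.6)
  = 1.464 × 0.06755 = 0.09889 mg/L
(0.09889 mg/L = 0.09889 µg/mL)

0.0989 µg/mL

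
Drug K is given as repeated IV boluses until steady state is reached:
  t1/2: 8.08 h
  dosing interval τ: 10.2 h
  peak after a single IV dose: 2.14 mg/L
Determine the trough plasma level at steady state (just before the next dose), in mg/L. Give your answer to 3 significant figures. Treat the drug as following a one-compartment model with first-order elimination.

1.53 mg/L

k = ln2 / t½ = 0.693147 / 8.08 = 0.08579 h⁻¹
e^(−kτ) = e^(−0.08579 × 10.2) = 0.4168
Accumulation ratio R = 1 / (1 − e^(−kτ)) = 1 / (1 − 0.4168) = 1.715
Steady-state trough = C₀ × R × e^(−kτ) = 2.14 × 1.715 × 0.4168 = 1.530 mg/L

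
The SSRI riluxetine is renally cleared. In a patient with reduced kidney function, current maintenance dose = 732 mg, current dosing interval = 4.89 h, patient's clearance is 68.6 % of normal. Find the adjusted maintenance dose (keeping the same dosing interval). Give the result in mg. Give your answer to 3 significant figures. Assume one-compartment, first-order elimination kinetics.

To keep the same average steady-state level, dosing rate must scale with clearance.
CL ratio = 68.6 / 100 = 0.6860
New dose (same interval) = 732 × 0.6860 = 502.2 mg

502 mg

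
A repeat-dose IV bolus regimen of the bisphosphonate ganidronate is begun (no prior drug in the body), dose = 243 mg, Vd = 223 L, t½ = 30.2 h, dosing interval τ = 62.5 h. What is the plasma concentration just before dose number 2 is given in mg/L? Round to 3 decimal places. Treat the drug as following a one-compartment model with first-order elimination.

C₀ per dose = Dose / Vd = 243 / 223 = 1.090 mg/L
k = ln2 / t½ = 0.693147 / 30.2 = 0.02295 h⁻¹
Fraction remaining after one interval: r = e^(−kτ) = e^(−0.02295 × 62.5) = 0.2383
Before dose 2, 1 dose has been given (aged 1τ).
C_trough = C₀ × r = 1.090 × 0.2383 = 0.2597 mg/L

0.260 mg/L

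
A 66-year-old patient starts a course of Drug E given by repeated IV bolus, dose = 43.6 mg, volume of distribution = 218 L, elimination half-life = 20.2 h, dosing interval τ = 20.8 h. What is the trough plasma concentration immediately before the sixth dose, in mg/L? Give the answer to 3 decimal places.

C₀ per dose = Dose / Vd = 43.6 / 218 = 0.2000 mg/L
k = ln2 / t½ = 0.693147 / 20.2 = 0.03431 h⁻¹
Fraction remaining after one interval: r = e^(−kτ) = e^(−0.03431 × 20.8) = 0.4899
Before dose 6, 5 doses have been given (aged 1τ, 2τ, 3τ, 4τ, 5τ).
C_trough = C₀ × (r + r² + … + r^5) = C₀ × r(1−r^5)/(1−r)
        = 0.2000 × 0.4899 × (1 − 0.02822) / (1 − 0.4899) = 0.1867 mg/L

0.187 mg/L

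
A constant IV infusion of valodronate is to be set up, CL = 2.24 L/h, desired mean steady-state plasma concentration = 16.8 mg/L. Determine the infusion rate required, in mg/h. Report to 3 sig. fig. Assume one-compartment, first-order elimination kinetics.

37.6 mg/h

At steady state, infusion rate R₀ = Css × CL = 16.8 × 2.240 = 37.63 mg/h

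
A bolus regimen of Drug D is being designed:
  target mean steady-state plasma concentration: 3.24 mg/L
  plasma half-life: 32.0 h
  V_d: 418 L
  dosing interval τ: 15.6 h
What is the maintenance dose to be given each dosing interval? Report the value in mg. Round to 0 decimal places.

k = ln2 / t½ = 0.693147 / 32.0 = 0.02166 h⁻¹
CL = k × Vd = 0.02166 × 418 = 9.054 L/h
At steady state, Dose/τ = Css × CL.
Dose = Css × CL × τ = 3.24 × 9.054 × 15.6 = 457.6 mg

458 mg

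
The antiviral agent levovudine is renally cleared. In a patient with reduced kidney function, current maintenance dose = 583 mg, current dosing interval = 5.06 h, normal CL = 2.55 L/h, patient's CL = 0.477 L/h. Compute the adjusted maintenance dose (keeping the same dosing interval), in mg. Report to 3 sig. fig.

109 mg

To keep the same average steady-state level, dosing rate must scale with clearance.
CL ratio = 0.477 / 2.55 = 0.1871
New dose (same interval) = 583 × 0.1871 = 109.1 mg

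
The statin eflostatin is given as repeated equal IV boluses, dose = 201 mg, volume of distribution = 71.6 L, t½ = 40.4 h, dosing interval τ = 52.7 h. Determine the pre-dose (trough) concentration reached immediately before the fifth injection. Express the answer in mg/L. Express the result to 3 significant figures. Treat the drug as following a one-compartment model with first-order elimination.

C₀ per dose = Dose / Vd = 201 / 71.6 = 2.807 mg/L
k = ln2 / t½ = 0.693147 / 40.4 = 0.01716 h⁻¹
Fraction remaining after one interval: r = e^(−kτ) = e^(−0.01716 × 52.7) = 0.4048
Before dose 5, 4 doses have been given (aged 1τ, 2τ, 3τ, 4τ).
C_trough = C₀ × (r + r² + … + r^4) = C₀ × r(1−r^4)/(1−r)
        = 2.807 × 0.4048 × (1 − 0.02685) / (1 − 0.4048) = 1.858 mg/L

1.86 mg/L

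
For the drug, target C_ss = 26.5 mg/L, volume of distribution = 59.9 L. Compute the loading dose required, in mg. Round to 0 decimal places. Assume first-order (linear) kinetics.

1587 mg

LD = Css × Vd = 26.5 × 59.9 = 1587 mg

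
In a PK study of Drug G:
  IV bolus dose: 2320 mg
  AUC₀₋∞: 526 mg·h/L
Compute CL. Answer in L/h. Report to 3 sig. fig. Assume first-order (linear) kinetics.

4.41 L/h

CL = Dose / AUC = 2320 / 526 = 4.411 L/h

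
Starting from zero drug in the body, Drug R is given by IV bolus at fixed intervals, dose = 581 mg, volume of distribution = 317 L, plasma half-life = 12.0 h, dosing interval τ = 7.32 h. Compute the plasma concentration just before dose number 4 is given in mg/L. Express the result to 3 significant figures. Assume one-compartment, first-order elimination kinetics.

C₀ per dose = Dose / Vd = 581 / 317 = 1.833 mg/L
k = ln2 / t½ = 0.693147 / 12.0 = 0.05776 h⁻¹
Fraction remaining after one interval: r = e^(−kτ) = e^(−0.05776 × 7.32) = 0.6552
Before dose 4, 3 doses have been given (aged 1τ, 2τ, 3τ).
C_trough = C₀ × (r + r² + … + r^3) = C₀ × r(1−r^3)/(1−r)
        = 1.833 × 0.6552 × (1 − 0.2813) / (1 − 0.6552) = 2.503 mg/L

2.50 mg/L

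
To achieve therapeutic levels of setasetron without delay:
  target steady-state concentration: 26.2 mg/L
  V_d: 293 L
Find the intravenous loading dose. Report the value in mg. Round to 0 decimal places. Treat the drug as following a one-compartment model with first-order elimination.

7677 mg

LD = Css × Vd = 26.2 × 293 = 7677 mg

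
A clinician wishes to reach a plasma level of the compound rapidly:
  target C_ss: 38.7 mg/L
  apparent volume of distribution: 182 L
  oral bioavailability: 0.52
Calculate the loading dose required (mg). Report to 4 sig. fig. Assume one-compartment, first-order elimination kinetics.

13550 mg

LD = Css × Vd / F = 38.7 × 182 / 0.52 = 13550 mg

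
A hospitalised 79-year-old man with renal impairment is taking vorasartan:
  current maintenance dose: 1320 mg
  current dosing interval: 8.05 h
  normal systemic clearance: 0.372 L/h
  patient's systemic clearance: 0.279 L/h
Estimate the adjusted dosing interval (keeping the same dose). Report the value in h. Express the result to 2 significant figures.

To keep the same average steady-state level, dosing rate must scale with clearance.
CL ratio = 0.279 / 0.372 = 0.7500
New interval (same dose) = 8.05 / 0.7500 = 10.73 h

11 h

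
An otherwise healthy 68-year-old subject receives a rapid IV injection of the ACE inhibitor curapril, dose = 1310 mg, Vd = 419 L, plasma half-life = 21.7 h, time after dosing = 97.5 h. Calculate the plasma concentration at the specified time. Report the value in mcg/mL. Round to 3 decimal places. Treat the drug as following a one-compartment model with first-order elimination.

0.139 mcg/mL

C₀ = Dose / Vd = 1310 / 419 = 3.126 mg/L
k = ln2 / t½ = 0.693147 / 21.7 = 0.03194 h⁻¹
C = C₀ · e^(−k·t) = 3.126 × e^(−0.03194 × 97.5)
  = 3.126 × 0.04442 = 0.1389 mg/L
(0.1389 mg/L = 0.1389 mcg/mL)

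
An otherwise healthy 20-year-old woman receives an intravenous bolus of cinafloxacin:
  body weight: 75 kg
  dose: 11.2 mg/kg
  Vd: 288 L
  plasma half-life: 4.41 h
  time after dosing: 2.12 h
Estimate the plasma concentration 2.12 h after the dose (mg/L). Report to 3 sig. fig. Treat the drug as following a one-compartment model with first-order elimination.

2.09 mg/L

Total dose = 11.2 × 75 = 840.0 mg
C₀ = Dose / Vd = 840.0 / 288 = 2.917 mg/L
k = ln2 / t½ = 0.693147 / 4.41 = 0.1572 h⁻¹
C = C₀ · e^(−k·t) = 2.917 × e^(−0.1572 × 2.12)
  = 2.917 × 0.7166 = 2.090 mg/L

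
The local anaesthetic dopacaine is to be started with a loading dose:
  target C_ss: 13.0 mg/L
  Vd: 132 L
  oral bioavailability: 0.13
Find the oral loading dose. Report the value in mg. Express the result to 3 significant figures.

LD = Css × Vd / F = 13.0 × 132 / 0.13 = 13200 mg

13200 mg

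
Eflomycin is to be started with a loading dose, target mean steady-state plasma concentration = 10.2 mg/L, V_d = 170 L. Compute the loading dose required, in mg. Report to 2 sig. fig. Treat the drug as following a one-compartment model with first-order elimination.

LD = Css × Vd = 10.2 × 170 = 1734 mg

1700 mg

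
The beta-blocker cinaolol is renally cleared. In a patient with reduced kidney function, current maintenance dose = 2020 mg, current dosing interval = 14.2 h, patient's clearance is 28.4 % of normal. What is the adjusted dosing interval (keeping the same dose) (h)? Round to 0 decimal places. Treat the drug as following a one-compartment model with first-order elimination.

To keep the same average steady-state level, dosing rate must scale with clearance.
CL ratio = 28.4 / 100 = 0.2840
New interval (same dose) = 14.2 / 0.2840 = 50.00 h

50 h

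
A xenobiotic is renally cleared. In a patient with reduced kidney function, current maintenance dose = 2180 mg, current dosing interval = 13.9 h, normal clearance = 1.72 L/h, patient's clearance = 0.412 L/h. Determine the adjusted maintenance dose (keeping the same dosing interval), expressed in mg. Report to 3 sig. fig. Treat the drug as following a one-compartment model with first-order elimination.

522 mg

To keep the same average steady-state level, dosing rate must scale with clearance.
CL ratio = 0.412 / 1.72 = 0.2395
New dose (same interval) = 2180 × 0.2395 = 522.1 mg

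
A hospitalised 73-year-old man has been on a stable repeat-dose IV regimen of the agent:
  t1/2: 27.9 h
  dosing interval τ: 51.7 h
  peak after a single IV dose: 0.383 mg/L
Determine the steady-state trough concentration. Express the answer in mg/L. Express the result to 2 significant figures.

0.15 mg/L

k = ln2 / t½ = 0.693147 / 27.9 = 0.02484 h⁻¹
e^(−kτ) = e^(−0.02484 × 51.7) = 0.2769
Accumulation ratio R = 1 / (1 − e^(−kτ)) = 1 / (1 − 0.2769) = 1.383
Steady-state trough = C₀ × R × e^(−kτ) = 0.383 × 1.383 × 0.2769 = 0.1467 mg/L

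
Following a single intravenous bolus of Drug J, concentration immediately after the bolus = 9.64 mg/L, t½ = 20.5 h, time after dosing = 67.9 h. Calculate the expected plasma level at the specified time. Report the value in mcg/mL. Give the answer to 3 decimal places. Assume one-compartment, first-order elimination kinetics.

k = ln2 / t½ = 0.693147 / 20.5 = 0.03381 h⁻¹
C = C₀ · e^(−k·t) = 9.640 × e^(−0.03381 × 67.9)
  = 9.640 × 0.1007 = 0.9707 mg/L
(0.9707 mg/L = 0.9707 mcg/mL)

0.971 mcg/mL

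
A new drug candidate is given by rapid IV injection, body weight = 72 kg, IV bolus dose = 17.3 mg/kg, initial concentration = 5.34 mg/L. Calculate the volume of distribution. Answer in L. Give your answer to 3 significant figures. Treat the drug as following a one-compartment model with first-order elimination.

233 L

Dose = 17.3 × 72 = 1246 mg
Vd = Dose / C₀ = 1246 / 5.34 = 233.3 L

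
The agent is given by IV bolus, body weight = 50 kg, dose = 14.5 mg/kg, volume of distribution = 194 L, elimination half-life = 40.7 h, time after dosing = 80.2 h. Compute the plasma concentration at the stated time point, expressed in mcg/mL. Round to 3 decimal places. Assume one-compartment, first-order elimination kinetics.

Total dose = 14.5 × 50 = 725.0 mg
C₀ = Dose / Vd = 725.0 / 194 = 3.737 mg/L
k = ln2 / t½ = 0.693147 / 40.7 = 0.01703 h⁻¹
C = C₀ · e^(−k·t) = 3.737 × e^(−0.01703 × 80.2)
  = 3.737 × 0.2552 = 0.9537 mg/L
(0.9537 mg/L = 0.9537 mcg/mL)

0.954 mcg/mL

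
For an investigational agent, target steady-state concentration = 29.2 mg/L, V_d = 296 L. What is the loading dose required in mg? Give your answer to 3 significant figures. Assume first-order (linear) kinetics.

LD = Css × Vd = 29.2 × 296 = 8643 mg

8640 mg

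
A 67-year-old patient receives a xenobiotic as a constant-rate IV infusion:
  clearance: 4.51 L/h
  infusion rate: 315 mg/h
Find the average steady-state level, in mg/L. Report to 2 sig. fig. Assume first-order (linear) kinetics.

At steady state Css = R₀ / CL = 315 / 4.510 = 69.84 mg/L

70 mg/L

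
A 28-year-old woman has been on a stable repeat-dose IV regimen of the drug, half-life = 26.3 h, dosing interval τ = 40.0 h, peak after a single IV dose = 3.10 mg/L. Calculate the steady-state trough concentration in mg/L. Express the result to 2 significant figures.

1.7 mg/L

k = ln2 / t½ = 0.693147 / 26.3 = 0.02636 h⁻¹
e^(−kτ) = e^(−0.02636 × 40.0) = 0.3484
Accumulation ratio R = 1 / (1 − e^(−kτ)) = 1 / (1 − 0.3484) = 1.535
Steady-state trough = C₀ × R × e^(−kτ) = 3.10 × 1.535 × 0.3484 = 1.658 mg/L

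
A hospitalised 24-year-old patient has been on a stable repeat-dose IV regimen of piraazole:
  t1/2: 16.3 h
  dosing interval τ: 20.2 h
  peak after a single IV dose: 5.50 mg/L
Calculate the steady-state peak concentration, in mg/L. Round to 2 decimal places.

k = ln2 / t½ = 0.693147 / 16.3 = 0.04252 h⁻¹
e^(−kτ) = e^(−0.04252 × 20.2) = 0.4236
Accumulation ratio R = 1 / (1 − e^(−kτ)) = 1 / (1 − 0.4236) = 1.735
Steady-state peak = C₀ × R = 5.50 × 1.735 = 9.543 mg/L

9.54 mg/L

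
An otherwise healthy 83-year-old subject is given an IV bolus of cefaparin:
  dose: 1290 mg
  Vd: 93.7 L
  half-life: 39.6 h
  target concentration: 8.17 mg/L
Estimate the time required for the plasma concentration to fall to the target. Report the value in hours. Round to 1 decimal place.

29.8 h

C₀ = Dose / Vd = 1290 / 93.7 = 13.77 mg/L
k = ln2 / t½ = 0.693147 / 39.6 = 0.01750 h⁻¹
t = ln(C₀ / C) / k = ln(13.77 / 8.17) / 0.01750
  = ln(1.685) / 0.01750 = 0.5218 / 0.01750 = 29.82 h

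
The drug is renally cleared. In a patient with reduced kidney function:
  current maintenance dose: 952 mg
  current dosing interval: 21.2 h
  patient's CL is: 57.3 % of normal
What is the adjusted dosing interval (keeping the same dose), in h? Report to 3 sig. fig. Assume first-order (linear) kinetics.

To keep the same average steady-state level, dosing rate must scale with clearance.
CL ratio = 57.3 / 100 = 0.5730
New interval (same dose) = 21.2 / 0.5730 = 37.00 h

37.0 h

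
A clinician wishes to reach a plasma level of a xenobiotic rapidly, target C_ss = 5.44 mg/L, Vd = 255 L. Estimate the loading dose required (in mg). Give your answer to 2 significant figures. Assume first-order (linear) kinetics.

1400 mg

LD = Css × Vd = 5.44 × 255 = 1387 mg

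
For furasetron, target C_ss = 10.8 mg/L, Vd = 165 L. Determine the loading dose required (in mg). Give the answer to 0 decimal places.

LD = Css × Vd = 10.8 × 165 = 1782 mg

1782 mg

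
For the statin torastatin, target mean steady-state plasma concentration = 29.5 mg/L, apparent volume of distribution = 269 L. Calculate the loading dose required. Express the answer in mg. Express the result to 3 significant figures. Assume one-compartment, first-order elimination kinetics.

LD = Css × Vd = 29.5 × 269 = 7936 mg

7940 mg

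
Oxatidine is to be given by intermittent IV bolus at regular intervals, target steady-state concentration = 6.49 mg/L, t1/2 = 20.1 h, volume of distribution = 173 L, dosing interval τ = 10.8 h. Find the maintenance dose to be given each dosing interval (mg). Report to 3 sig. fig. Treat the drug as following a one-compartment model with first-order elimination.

k = ln2 / t½ = 0.693147 / 20.1 = 0.03448 h⁻¹
CL = k × Vd = 0.03448 × 173 = 5.965 L/h
At steady state, Dose/τ = Css × CL.
Dose = Css × CL × τ = 6.49 × 5.965 × 10.8 = 418.1 mg

418 mg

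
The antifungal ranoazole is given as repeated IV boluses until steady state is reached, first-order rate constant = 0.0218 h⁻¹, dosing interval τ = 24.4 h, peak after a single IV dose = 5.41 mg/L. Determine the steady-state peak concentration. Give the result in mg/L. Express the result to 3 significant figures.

e^(−kτ) = e^(−0.02180 × 24.4) = 0.5875
Accumulation ratio R = 1 / (1 − e^(−kτ)) = 1 / (1 − 0.5875) = 2.424
Steady-state peak = C₀ × R = 5.41 × 2.424 = 13.11 mg/L

13.1 mg/L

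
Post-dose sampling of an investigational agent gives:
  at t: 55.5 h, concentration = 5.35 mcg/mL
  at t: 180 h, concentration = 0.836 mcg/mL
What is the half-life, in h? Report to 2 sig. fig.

46 h

k = ln(C₁/C₂) / (t₂ − t₁) = ln(5.35/0.836) / (180 − 55.5)
  = 1.856 / 124.5 = 0.01491 h⁻¹
t½ = ln2 / k = 0.693147 / 0.01491 = 46.49 h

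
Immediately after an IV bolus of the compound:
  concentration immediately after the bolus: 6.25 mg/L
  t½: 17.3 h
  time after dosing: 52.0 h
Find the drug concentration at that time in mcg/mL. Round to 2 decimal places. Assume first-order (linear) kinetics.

0.78 mcg/mL

k = ln2 / t½ = 0.693147 / 17.3 = 0.04007 h⁻¹
C = C₀ · e^(−k·t) = 6.250 × e^(−0.04007 × 52.0)
  = 6.250 × 0.1245 = 0.7781 mg/L
(0.7781 mg/L = 0.7781 mcg/mL)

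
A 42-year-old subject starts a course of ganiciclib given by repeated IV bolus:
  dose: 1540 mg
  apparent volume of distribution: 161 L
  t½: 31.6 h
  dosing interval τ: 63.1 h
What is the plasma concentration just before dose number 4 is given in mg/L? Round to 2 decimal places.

C₀ per dose = Dose / Vd = 1540 / 161 = 9.565 mg/L
k = ln2 / t½ = 0.693147 / 31.6 = 0.02194 h⁻¹
Fraction remaining after one interval: r = e^(−kτ) = e^(−0.02194 × 63.1) = 0.2505
Before dose 4, 3 doses have been given (aged 1τ, 2τ, 3τ).
C_trough = C₀ × (r + r² + … + r^3) = C₀ × r(1−r^3)/(1−r)
        = 9.565 × 0.2505 × (1 − 0.01572) / (1 − 0.2505) = 3.147 mg/L

3.15 mg/L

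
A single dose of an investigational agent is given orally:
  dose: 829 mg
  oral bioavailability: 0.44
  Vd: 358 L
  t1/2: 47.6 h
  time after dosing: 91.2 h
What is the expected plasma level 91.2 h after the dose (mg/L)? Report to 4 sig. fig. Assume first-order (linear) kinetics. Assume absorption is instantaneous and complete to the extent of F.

0.2700 mg/L

Amount reaching circulation = F × Dose = 0.44 × 829.0 = 364.8 mg
C₀ = F·Dose / Vd = 364.8 / 358 = 1.019 mg/L
k = ln2 / t½ = 0.693147 / 47.6 = 0.01456 h⁻¹
C = C₀ · e^(−k·t) = 1.019 × e^(−0.01456 × 91.2)
  = 1.019 × 0.2650 = 0.2700 mg/L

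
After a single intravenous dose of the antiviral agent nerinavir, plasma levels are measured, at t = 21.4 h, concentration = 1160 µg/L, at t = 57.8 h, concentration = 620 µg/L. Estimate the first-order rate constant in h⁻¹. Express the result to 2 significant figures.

0.017 h⁻¹

k = ln(C₁/C₂) / (t₂ − t₁) = ln(1160/620) / (57.8 − 21.4)
  = 0.6265 / 36.40 = 0.01721 h⁻¹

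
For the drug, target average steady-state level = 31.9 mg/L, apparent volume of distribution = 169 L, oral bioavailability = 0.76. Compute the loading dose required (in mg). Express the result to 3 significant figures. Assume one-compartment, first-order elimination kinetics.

7090 mg

LD = Css × Vd / F = 31.9 × 169 / 0.76 = 7094 mg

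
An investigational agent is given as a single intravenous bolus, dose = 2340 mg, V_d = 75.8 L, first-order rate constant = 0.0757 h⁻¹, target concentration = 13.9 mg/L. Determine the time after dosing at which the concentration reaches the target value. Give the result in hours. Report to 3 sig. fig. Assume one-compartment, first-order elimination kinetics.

C₀ = Dose / Vd = 2340 / 75.8 = 30.87 mg/L
t = ln(C₀ / C) / k = ln(30.87 / 13.9) / 0.07570
  = ln(2.221) / 0.07570 = 0.7980 / 0.07570 = 10.54 h

10.5 h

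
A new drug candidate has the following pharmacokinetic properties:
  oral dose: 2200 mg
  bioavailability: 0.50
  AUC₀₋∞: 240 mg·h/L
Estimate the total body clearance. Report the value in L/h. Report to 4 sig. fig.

CL = F·Dose / AUC = 0.50 × 2200 / 240 = 4.583 L/h

4.583 L/h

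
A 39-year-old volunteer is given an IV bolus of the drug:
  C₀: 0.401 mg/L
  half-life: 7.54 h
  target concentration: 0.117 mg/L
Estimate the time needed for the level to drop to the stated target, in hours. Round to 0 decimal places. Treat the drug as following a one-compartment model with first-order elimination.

13 h

k = ln2 / t½ = 0.693147 / 7.54 = 0.09193 h⁻¹
t = ln(C₀ / C) / k = ln(0.4010 / 0.117) / 0.09193
  = ln(3.427) / 0.09193 = 1.232 / 0.09193 = 13.40 h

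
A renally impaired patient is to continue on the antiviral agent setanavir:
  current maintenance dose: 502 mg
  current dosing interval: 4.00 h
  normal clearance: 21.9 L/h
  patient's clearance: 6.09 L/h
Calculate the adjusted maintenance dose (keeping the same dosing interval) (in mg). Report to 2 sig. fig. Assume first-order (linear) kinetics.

140 mg

To keep the same average steady-state level, dosing rate must scale with clearance.
CL ratio = 6.09 / 21.9 = 0.2781
New dose (same interval) = 502 × 0.2781 = 139.6 mg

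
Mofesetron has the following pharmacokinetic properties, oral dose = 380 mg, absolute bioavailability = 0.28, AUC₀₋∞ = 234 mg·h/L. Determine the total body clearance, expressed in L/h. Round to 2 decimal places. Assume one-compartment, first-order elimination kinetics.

CL = F·Dose / AUC = 0.28 × 380 / 234 = 0.4547 L/h

0.45 L/h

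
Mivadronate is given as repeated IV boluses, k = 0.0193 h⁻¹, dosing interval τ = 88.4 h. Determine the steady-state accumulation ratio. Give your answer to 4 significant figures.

e^(−kτ) = e^(−0.01930 × 88.4) = 0.1816
Accumulation ratio R = 1 / (1 − e^(−kτ)) = 1 / (1 − 0.1816) = 1.222

1.222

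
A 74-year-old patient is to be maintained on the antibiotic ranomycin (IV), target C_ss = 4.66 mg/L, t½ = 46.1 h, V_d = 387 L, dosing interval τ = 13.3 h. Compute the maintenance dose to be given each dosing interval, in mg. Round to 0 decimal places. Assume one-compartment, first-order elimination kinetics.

361 mg

k = ln2 / t½ = 0.693147 / 46.1 = 0.01504 h⁻¹
CL = k × Vd = 0.01504 × 387 = 5.820 L/h
At steady state, Dose/τ = Css × CL.
Dose = Css × CL × τ = 4.66 × 5.820 × 13.3 = 360.7 mg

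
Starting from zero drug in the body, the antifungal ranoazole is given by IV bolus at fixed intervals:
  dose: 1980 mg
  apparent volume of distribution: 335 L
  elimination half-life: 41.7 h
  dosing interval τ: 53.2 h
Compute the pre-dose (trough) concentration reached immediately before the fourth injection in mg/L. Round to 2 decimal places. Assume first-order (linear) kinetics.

3.87 mg/L

C₀ per dose = Dose / Vd = 1980 / 335 = 5.910 mg/L
k = ln2 / t½ = 0.693147 / 41.7 = 0.01662 h⁻¹
Fraction remaining after one interval: r = e^(−kτ) = e^(−0.01662 × 53.2) = 0.4131
Before dose 4, 3 doses have been given (aged 1τ, 2τ, 3τ).
C_trough = C₀ × (r + r² + … + r^3) = C₀ × r(1−r^3)/(1−r)
        = 5.910 × 0.4131 × (1 − 0.07050) / (1 − 0.4131) = 3.867 mg/L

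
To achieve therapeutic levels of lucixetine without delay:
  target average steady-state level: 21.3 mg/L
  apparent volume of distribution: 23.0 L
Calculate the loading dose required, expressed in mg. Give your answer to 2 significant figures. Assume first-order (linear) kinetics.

LD = Css × Vd = 21.3 × 23.0 = 489.9 mg

490 mg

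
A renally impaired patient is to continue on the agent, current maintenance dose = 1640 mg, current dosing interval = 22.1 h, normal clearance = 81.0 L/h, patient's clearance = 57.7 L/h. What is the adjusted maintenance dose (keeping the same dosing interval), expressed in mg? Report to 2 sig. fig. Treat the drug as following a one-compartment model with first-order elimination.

To keep the same average steady-state level, dosing rate must scale with clearance.
CL ratio = 57.7 / 81.0 = 0.7123
New dose (same interval) = 1640 × 0.7123 = 1168 mg

1200 mg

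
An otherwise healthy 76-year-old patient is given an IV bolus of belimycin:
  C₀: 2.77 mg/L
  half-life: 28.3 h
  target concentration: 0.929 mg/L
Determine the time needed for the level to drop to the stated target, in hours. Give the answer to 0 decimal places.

45 h

k = ln2 / t½ = 0.693147 / 28.3 = 0.02449 h⁻¹
t = ln(C₀ / C) / k = ln(2.770 / 0.929) / 0.02449
  = ln(2.982) / 0.02449 = 1.093 / 0.02449 = 44.63 h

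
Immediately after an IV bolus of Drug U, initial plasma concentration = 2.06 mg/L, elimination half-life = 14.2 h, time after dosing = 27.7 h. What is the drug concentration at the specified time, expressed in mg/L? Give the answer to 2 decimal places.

0.53 mg/L

k = ln2 / t½ = 0.693147 / 14.2 = 0.04881 h⁻¹
C = C₀ · e^(−k·t) = 2.060 × e^(−0.04881 × 27.7)
  = 2.060 × 0.2587 = 0.5329 mg/L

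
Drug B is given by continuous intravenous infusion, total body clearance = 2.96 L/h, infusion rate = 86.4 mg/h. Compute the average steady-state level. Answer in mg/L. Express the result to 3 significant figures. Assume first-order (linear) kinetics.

At steady state Css = R₀ / CL = 86.4 / 2.960 = 29.19 mg/L

29.2 mg/L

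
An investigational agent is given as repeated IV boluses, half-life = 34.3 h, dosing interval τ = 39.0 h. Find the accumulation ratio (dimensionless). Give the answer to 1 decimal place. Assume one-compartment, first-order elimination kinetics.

k = ln2 / t½ = 0.693147 / 34.3 = 0.02021 h⁻¹
e^(−kτ) = e^(−0.02021 × 39.0) = 0.4547
Accumulation ratio R = 1 / (1 − e^(−kτ)) = 1 / (1 − 0.4547) = 1.834

1.8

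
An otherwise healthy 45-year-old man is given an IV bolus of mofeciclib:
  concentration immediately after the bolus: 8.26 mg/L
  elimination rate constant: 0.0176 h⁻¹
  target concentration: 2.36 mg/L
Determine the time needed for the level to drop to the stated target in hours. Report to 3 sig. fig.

t = ln(C₀ / C) / k = ln(8.260 / 2.36) / 0.01760
  = ln(3.500) / 0.01760 = 1.253 / 0.01760 = 71.19 h

71.2 h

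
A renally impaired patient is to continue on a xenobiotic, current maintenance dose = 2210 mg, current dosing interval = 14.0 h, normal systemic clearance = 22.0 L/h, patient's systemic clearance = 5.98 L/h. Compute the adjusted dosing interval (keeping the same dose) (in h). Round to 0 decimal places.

To keep the same average steady-state level, dosing rate must scale with clearance.
CL ratio = 5.98 / 22.0 = 0.2718
New interval (same dose) = 14.0 / 0.2718 = 51.51 h

52 h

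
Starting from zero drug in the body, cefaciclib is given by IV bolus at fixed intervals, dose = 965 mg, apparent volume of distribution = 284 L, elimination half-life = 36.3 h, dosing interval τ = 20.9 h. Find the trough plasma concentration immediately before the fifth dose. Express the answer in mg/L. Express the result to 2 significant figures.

C₀ per dose = Dose / Vd = 965 / 284 = 3.398 mg/L
k = ln2 / t½ = 0.693147 / 36.3 = 0.01909 h⁻¹
Fraction remaining after one interval: r = e^(−kτ) = e^(−0.01909 × 20.9) = 0.6710
Before dose 5, 4 doses have been given (aged 1τ, 2τ, 3τ, 4τ).
C_trough = C₀ × (r + r² + … + r^4) = C₀ × r(1−r^4)/(1−r)
        = 3.398 × 0.6710 × (1 − 0.2027) / (1 − 0.6710) = 5.526 mg/L

5.5 mg/L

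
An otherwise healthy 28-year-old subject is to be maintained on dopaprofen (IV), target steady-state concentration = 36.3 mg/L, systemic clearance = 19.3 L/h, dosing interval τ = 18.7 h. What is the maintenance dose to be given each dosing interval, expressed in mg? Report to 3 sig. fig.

13100 mg

At steady state, Dose/τ = Css × CL.
Dose = Css × CL × τ = 36.3 × 19.30 × 18.7 = 13100 mg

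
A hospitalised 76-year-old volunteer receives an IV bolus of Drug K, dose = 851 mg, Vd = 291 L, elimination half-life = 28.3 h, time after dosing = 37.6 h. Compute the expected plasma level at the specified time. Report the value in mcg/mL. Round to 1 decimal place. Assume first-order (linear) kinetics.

C₀ = Dose / Vd = 851.0 / 291 = 2.924 mg/L
k = ln2 / t½ = 0.693147 / 28.3 = 0.02449 h⁻¹
C = C₀ · e^(−k·t) = 2.924 × e^(−0.02449 × 37.6)
  = 2.924 × 0.3982 = 1.164 mg/L
(1.164 mg/L = 1.164 mcg/mL)

1.2 mcg/mL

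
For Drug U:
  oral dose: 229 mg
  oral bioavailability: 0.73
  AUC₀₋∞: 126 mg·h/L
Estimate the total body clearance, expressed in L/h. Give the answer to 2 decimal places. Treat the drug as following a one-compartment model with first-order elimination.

1.33 L/h

CL = F·Dose / AUC = 0.73 × 229 / 126 = 1.327 L/h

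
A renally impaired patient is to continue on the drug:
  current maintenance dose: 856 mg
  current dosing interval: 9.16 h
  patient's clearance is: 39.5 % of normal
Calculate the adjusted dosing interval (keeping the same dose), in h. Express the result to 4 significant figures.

To keep the same average steady-state level, dosing rate must scale with clearance.
CL ratio = 39.5 / 100 = 0.3950
New interval (same dose) = 9.16 / 0.3950 = 23.19 h

23.19 h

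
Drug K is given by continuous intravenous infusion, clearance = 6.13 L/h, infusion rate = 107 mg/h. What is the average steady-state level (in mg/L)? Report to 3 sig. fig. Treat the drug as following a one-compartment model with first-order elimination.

At steady state Css = R₀ / CL = 107 / 6.130 = 17.46 mg/L

17.5 mg/L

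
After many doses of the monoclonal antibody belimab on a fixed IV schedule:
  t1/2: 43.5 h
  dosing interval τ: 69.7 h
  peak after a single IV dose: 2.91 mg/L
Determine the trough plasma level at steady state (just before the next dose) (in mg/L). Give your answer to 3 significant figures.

k = ln2 / t½ = 0.693147 / 43.5 = 0.01593 h⁻¹
e^(−kτ) = e^(−0.01593 × 69.7) = 0.3295
Accumulation ratio R = 1 / (1 − e^(−kτ)) = 1 / (1 − 0.3295) = 1.491
Steady-state trough = C₀ × R × e^(−kτ) = 2.91 × 1.491 × 0.3295 = 1.430 mg/L

1.43 mg/L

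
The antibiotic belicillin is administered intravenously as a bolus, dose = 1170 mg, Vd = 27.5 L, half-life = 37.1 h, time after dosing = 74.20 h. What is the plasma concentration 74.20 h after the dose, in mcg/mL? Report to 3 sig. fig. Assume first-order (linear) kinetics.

C₀ = Dose / Vd = 1170 / 27.5 = 42.55 mg/L
k = ln2 / t½ = 0.693147 / 37.1 = 0.01868 h⁻¹
t / t½ = 74.20 / 37.1 = 2 half-lives
C = C₀ × (1/2)^2 = 42.55 × 0.2500 = 10.64 mg/L
(10.64 mg/L = 10.64 mcg/mL)

10.6 mcg/mL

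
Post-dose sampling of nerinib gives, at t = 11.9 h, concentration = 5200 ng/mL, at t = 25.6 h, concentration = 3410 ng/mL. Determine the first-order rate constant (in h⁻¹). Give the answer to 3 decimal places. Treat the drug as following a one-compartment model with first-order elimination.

k = ln(C₁/C₂) / (t₂ − t₁) = ln(5200/3410) / (25.6 − 11.9)
  = 0.4219 / 13.70 = 0.03080 h⁻¹

0.031 h⁻¹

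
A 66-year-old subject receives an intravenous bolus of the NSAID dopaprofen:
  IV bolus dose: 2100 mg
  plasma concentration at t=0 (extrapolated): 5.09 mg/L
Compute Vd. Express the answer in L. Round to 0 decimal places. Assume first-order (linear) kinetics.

Vd = Dose / C₀ = 2100 / 5.09 = 412.6 L

413 L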